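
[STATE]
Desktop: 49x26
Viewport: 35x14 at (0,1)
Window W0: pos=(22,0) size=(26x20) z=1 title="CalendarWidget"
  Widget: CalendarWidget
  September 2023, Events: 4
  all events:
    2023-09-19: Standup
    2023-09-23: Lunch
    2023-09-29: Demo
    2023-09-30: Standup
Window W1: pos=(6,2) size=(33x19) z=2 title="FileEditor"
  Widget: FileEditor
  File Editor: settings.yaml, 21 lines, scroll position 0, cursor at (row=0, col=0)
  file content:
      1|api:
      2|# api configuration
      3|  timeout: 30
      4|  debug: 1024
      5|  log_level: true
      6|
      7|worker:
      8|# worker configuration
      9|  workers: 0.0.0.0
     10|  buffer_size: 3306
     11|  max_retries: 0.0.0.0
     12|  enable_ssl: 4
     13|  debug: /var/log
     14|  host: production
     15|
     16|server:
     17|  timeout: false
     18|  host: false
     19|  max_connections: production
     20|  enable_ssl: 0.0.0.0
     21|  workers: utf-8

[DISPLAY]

                      ┃ CalendarWid
      ┏━━━━━━━━━━━━━━━━━━━━━━━━━━━━
      ┃ FileEditor                 
      ┠────────────────────────────
      ┃█pi:                        
      ┃# api configuration         
      ┃  timeout: 30               
      ┃  debug: 1024               
      ┃  log_level: true           
      ┃                            
      ┃worker:                     
      ┃# worker configuration      
      ┃  workers: 0.0.0.0          
      ┃  buffer_size: 3306         


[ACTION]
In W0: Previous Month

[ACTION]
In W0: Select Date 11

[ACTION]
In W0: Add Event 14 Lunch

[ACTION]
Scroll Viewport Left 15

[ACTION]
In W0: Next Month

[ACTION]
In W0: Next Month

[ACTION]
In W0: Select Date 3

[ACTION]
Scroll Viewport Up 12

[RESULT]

                      ┏━━━━━━━━━━━━
                      ┃ CalendarWid
      ┏━━━━━━━━━━━━━━━━━━━━━━━━━━━━
      ┃ FileEditor                 
      ┠────────────────────────────
      ┃█pi:                        
      ┃# api configuration         
      ┃  timeout: 30               
      ┃  debug: 1024               
      ┃  log_level: true           
      ┃                            
      ┃worker:                     
      ┃# worker configuration      
      ┃  workers: 0.0.0.0          


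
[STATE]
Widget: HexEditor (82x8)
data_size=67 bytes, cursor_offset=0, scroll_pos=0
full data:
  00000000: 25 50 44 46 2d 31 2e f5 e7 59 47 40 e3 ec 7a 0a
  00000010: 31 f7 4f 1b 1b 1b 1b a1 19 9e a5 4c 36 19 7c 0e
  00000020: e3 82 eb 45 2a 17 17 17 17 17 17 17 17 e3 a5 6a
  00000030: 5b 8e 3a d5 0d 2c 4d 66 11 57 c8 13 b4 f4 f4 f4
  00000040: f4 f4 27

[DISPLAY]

00000000  25 50 44 46 2d 31 2e f5  e7 59 47 40 e3 ec 7a 0a  |%PDF-1...YG@..z.|    
00000010  31 f7 4f 1b 1b 1b 1b a1  19 9e a5 4c 36 19 7c 0e  |1.O........L6.|.|    
00000020  e3 82 eb 45 2a 17 17 17  17 17 17 17 17 e3 a5 6a  |...E*..........j|    
00000030  5b 8e 3a d5 0d 2c 4d 66  11 57 c8 13 b4 f4 f4 f4  |[.:..,Mf.W......|    
00000040  f4 f4 27                                          |..'             |    
                                                                                  
                                                                                  
                                                                                  


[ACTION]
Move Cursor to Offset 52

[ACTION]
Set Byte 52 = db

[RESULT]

00000000  25 50 44 46 2d 31 2e f5  e7 59 47 40 e3 ec 7a 0a  |%PDF-1...YG@..z.|    
00000010  31 f7 4f 1b 1b 1b 1b a1  19 9e a5 4c 36 19 7c 0e  |1.O........L6.|.|    
00000020  e3 82 eb 45 2a 17 17 17  17 17 17 17 17 e3 a5 6a  |...E*..........j|    
00000030  5b 8e 3a d5 DB 2c 4d 66  11 57 c8 13 b4 f4 f4 f4  |[.:..,Mf.W......|    
00000040  f4 f4 27                                          |..'             |    
                                                                                  
                                                                                  
                                                                                  


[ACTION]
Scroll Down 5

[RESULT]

00000040  f4 f4 27                                          |..'             |    
                                                                                  
                                                                                  
                                                                                  
                                                                                  
                                                                                  
                                                                                  
                                                                                  


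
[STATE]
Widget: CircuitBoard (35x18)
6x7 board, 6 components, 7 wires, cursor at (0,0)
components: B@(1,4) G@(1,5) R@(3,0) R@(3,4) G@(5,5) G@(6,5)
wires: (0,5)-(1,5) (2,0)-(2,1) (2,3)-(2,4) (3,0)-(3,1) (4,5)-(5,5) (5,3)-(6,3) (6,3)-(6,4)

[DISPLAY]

   0 1 2 3 4 5                     
0  [.]                  ·          
                        │          
1                   B   G          
                                   
2   · ─ ·       · ─ ·              
                                   
3   R ─ ·           R              
                                   
4                       ·          
                        │          
5               ·       G          
                │                  
6               · ─ ·   G          
Cursor: (0,0)                      
                                   
                                   
                                   


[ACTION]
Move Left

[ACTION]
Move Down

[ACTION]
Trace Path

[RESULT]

   0 1 2 3 4 5                     
0                       ·          
                        │          
1  [.]              B   G          
                                   
2   · ─ ·       · ─ ·              
                                   
3   R ─ ·           R              
                                   
4                       ·          
                        │          
5               ·       G          
                │                  
6               · ─ ·   G          
Cursor: (1,0)  Trace: No connection
                                   
                                   
                                   


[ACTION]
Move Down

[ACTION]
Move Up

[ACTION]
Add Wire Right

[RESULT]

   0 1 2 3 4 5                     
0                       ·          
                        │          
1  [.]─ ·           B   G          
                                   
2   · ─ ·       · ─ ·              
                                   
3   R ─ ·           R              
                                   
4                       ·          
                        │          
5               ·       G          
                │                  
6               · ─ ·   G          
Cursor: (1,0)  Trace: No connection
                                   
                                   
                                   


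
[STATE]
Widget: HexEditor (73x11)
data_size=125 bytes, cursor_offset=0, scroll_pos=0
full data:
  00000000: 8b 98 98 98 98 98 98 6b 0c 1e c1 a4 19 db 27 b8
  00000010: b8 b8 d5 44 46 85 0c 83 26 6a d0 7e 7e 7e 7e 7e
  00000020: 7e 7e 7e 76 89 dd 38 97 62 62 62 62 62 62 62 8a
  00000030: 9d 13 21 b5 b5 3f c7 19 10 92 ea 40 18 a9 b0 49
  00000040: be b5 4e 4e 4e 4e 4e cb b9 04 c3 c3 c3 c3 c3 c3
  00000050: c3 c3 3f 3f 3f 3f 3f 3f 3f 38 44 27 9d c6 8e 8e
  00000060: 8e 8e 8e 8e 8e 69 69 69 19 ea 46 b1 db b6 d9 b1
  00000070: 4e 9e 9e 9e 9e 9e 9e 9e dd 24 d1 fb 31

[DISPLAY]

00000000  8B 98 98 98 98 98 98 6b  0c 1e c1 a4 19 db 27 b8  |.......k....
00000010  b8 b8 d5 44 46 85 0c 83  26 6a d0 7e 7e 7e 7e 7e  |...DF...&j.~
00000020  7e 7e 7e 76 89 dd 38 97  62 62 62 62 62 62 62 8a  |~~~v..8.bbbb
00000030  9d 13 21 b5 b5 3f c7 19  10 92 ea 40 18 a9 b0 49  |..!..?.....@
00000040  be b5 4e 4e 4e 4e 4e cb  b9 04 c3 c3 c3 c3 c3 c3  |..NNNNN.....
00000050  c3 c3 3f 3f 3f 3f 3f 3f  3f 38 44 27 9d c6 8e 8e  |..???????8D'
00000060  8e 8e 8e 8e 8e 69 69 69  19 ea 46 b1 db b6 d9 b1  |.....iii..F.
00000070  4e 9e 9e 9e 9e 9e 9e 9e  dd 24 d1 fb 31           |N........$..
                                                                         
                                                                         
                                                                         


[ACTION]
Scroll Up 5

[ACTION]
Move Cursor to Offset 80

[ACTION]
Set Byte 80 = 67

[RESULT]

00000000  8b 98 98 98 98 98 98 6b  0c 1e c1 a4 19 db 27 b8  |.......k....
00000010  b8 b8 d5 44 46 85 0c 83  26 6a d0 7e 7e 7e 7e 7e  |...DF...&j.~
00000020  7e 7e 7e 76 89 dd 38 97  62 62 62 62 62 62 62 8a  |~~~v..8.bbbb
00000030  9d 13 21 b5 b5 3f c7 19  10 92 ea 40 18 a9 b0 49  |..!..?.....@
00000040  be b5 4e 4e 4e 4e 4e cb  b9 04 c3 c3 c3 c3 c3 c3  |..NNNNN.....
00000050  67 c3 3f 3f 3f 3f 3f 3f  3f 38 44 27 9d c6 8e 8e  |g.???????8D'
00000060  8e 8e 8e 8e 8e 69 69 69  19 ea 46 b1 db b6 d9 b1  |.....iii..F.
00000070  4e 9e 9e 9e 9e 9e 9e 9e  dd 24 d1 fb 31           |N........$..
                                                                         
                                                                         
                                                                         


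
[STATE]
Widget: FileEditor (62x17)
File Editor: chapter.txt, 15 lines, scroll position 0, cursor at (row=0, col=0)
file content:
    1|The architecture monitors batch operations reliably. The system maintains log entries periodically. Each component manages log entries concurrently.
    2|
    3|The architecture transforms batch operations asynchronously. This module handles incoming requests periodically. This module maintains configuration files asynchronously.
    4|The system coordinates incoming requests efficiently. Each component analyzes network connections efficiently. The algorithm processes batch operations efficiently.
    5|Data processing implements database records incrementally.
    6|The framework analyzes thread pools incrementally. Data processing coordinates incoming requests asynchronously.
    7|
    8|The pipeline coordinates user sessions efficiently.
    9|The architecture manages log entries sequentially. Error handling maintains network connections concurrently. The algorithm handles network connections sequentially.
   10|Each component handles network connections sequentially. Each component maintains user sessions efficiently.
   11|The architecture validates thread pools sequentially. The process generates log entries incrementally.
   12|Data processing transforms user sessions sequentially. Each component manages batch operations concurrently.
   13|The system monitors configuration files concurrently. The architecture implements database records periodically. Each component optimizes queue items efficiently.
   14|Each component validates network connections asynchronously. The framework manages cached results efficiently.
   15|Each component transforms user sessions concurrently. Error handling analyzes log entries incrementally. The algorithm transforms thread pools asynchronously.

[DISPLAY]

█he architecture monitors batch operations reliably. The syst▲
                                                             █
The architecture transforms batch operations asynchronously. ░
The system coordinates incoming requests efficiently. Each co░
Data processing implements database records incrementally.   ░
The framework analyzes thread pools incrementally. Data proce░
                                                             ░
The pipeline coordinates user sessions efficiently.          ░
The architecture manages log entries sequentially. Error hand░
Each component handles network connections sequentially. Each░
The architecture validates thread pools sequentially. The pro░
Data processing transforms user sessions sequentially. Each c░
The system monitors configuration files concurrently. The arc░
Each component validates network connections asynchronously. ░
Each component transforms user sessions concurrently. Error h░
                                                             ░
                                                             ▼


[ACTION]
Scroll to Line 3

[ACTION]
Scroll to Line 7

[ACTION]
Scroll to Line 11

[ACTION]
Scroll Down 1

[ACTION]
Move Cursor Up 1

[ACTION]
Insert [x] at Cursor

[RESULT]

x█he architecture monitors batch operations reliably. The sys▲
                                                             █
The architecture transforms batch operations asynchronously. ░
The system coordinates incoming requests efficiently. Each co░
Data processing implements database records incrementally.   ░
The framework analyzes thread pools incrementally. Data proce░
                                                             ░
The pipeline coordinates user sessions efficiently.          ░
The architecture manages log entries sequentially. Error hand░
Each component handles network connections sequentially. Each░
The architecture validates thread pools sequentially. The pro░
Data processing transforms user sessions sequentially. Each c░
The system monitors configuration files concurrently. The arc░
Each component validates network connections asynchronously. ░
Each component transforms user sessions concurrently. Error h░
                                                             ░
                                                             ▼


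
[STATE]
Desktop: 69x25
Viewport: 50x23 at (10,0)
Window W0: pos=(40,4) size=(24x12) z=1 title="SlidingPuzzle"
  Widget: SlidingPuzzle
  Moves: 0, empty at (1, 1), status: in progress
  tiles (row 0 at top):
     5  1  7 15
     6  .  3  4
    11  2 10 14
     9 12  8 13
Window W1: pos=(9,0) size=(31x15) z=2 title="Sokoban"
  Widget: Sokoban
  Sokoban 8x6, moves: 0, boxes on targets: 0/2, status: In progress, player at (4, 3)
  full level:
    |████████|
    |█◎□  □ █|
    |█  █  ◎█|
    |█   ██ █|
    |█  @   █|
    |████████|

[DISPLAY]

━━━━━━━━━━━━━━━━━━━━━━━━━━━━━┓                    
 Sokoban                     ┃                    
─────────────────────────────┨                    
████████                     ┃                    
█◎□  □ █                     ┃┏━━━━━━━━━━━━━━━━━━━
█  █  ◎█                     ┃┃ SlidingPuzzle     
█   ██ █                     ┃┠───────────────────
█  @   █                     ┃┃┌────┬────┬────┬───
████████                     ┃┃│  5 │  1 │  7 │ 15
Moves: 0  0/2                ┃┃├────┼────┼────┼───
                             ┃┃│  6 │    │  3 │  4
                             ┃┃├────┼────┼────┼───
                             ┃┃│ 11 │  2 │ 10 │ 14
                             ┃┃├────┼────┼────┼───
━━━━━━━━━━━━━━━━━━━━━━━━━━━━━┛┃│  9 │ 12 │  8 │ 13
                              ┗━━━━━━━━━━━━━━━━━━━
                                                  
                                                  
                                                  
                                                  
                                                  
                                                  
                                                  


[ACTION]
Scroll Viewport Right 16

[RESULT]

━━━━━━━━━━━━━━━━━━━━┓                             
                    ┃                             
────────────────────┨                             
                    ┃                             
                    ┃┏━━━━━━━━━━━━━━━━━━━━━━┓     
                    ┃┃ SlidingPuzzle        ┃     
                    ┃┠──────────────────────┨     
                    ┃┃┌────┬────┬────┬────┐ ┃     
                    ┃┃│  5 │  1 │  7 │ 15 │ ┃     
 0/2                ┃┃├────┼────┼────┼────┤ ┃     
                    ┃┃│  6 │    │  3 │  4 │ ┃     
                    ┃┃├────┼────┼────┼────┤ ┃     
                    ┃┃│ 11 │  2 │ 10 │ 14 │ ┃     
                    ┃┃├────┼────┼────┼────┤ ┃     
━━━━━━━━━━━━━━━━━━━━┛┃│  9 │ 12 │  8 │ 13 │ ┃     
                     ┗━━━━━━━━━━━━━━━━━━━━━━┛     
                                                  
                                                  
                                                  
                                                  
                                                  
                                                  
                                                  


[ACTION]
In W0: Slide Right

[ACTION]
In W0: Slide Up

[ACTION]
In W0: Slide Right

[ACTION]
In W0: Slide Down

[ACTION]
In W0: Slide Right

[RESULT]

━━━━━━━━━━━━━━━━━━━━┓                             
                    ┃                             
────────────────────┨                             
                    ┃                             
                    ┃┏━━━━━━━━━━━━━━━━━━━━━━┓     
                    ┃┃ SlidingPuzzle        ┃     
                    ┃┠──────────────────────┨     
                    ┃┃┌────┬────┬────┬────┐ ┃     
                    ┃┃│  5 │  1 │  7 │ 15 │ ┃     
 0/2                ┃┃├────┼────┼────┼────┤ ┃     
                    ┃┃│    │  6 │  3 │  4 │ ┃     
                    ┃┃├────┼────┼────┼────┤ ┃     
                    ┃┃│ 11 │  2 │ 10 │ 14 │ ┃     
                    ┃┃├────┼────┼────┼────┤ ┃     
━━━━━━━━━━━━━━━━━━━━┛┃│  9 │ 12 │  8 │ 13 │ ┃     
                     ┗━━━━━━━━━━━━━━━━━━━━━━┛     
                                                  
                                                  
                                                  
                                                  
                                                  
                                                  
                                                  


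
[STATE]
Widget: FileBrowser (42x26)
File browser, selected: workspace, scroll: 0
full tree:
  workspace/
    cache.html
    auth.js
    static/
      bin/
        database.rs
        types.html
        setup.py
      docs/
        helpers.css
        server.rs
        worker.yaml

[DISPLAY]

> [-] workspace/                          
    cache.html                            
    auth.js                               
    [+] static/                           
                                          
                                          
                                          
                                          
                                          
                                          
                                          
                                          
                                          
                                          
                                          
                                          
                                          
                                          
                                          
                                          
                                          
                                          
                                          
                                          
                                          
                                          


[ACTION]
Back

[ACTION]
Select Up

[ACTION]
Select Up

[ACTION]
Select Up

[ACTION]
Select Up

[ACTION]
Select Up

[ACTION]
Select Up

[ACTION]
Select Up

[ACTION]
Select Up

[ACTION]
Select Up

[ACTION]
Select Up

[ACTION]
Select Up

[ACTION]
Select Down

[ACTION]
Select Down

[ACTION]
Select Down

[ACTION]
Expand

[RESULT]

  [-] workspace/                          
    cache.html                            
    auth.js                               
  > [-] static/                           
      [+] bin/                            
      [+] docs/                           
                                          
                                          
                                          
                                          
                                          
                                          
                                          
                                          
                                          
                                          
                                          
                                          
                                          
                                          
                                          
                                          
                                          
                                          
                                          
                                          


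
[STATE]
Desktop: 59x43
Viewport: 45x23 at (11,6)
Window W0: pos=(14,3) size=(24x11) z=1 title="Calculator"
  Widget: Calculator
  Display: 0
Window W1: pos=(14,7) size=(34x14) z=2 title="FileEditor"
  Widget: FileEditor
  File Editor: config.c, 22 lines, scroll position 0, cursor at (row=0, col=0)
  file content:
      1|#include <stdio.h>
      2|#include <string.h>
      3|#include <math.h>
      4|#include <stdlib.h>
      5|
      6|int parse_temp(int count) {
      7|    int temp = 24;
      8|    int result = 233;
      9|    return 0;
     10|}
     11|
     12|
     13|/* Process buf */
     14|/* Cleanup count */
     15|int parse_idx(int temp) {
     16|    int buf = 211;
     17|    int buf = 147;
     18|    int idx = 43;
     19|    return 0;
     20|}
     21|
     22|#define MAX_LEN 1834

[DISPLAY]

   ┃                     0┃                  
   ┏━━━━━━━━━━━━━━━━━━━━━━━━━━━━━━━━┓        
   ┃ FileEditor                     ┃        
   ┠────────────────────────────────┨        
   ┃█include <stdio.h>             ▲┃        
   ┃#include <string.h>            █┃        
   ┃#include <math.h>              ░┃        
   ┃#include <stdlib.h>            ░┃        
   ┃                               ░┃        
   ┃int parse_temp(int count) {    ░┃        
   ┃    int temp = 24;             ░┃        
   ┃    int result = 233;          ░┃        
   ┃    return 0;                  ░┃        
   ┃}                              ▼┃        
   ┗━━━━━━━━━━━━━━━━━━━━━━━━━━━━━━━━┛        
                                             
                                             
                                             
                                             
                                             
                                             
                                             
                                             


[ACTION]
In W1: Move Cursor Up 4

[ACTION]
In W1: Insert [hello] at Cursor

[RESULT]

   ┃                     0┃                  
   ┏━━━━━━━━━━━━━━━━━━━━━━━━━━━━━━━━┓        
   ┃ FileEditor                     ┃        
   ┠────────────────────────────────┨        
   ┃hello█include <stdio.h>        ▲┃        
   ┃#include <string.h>            █┃        
   ┃#include <math.h>              ░┃        
   ┃#include <stdlib.h>            ░┃        
   ┃                               ░┃        
   ┃int parse_temp(int count) {    ░┃        
   ┃    int temp = 24;             ░┃        
   ┃    int result = 233;          ░┃        
   ┃    return 0;                  ░┃        
   ┃}                              ▼┃        
   ┗━━━━━━━━━━━━━━━━━━━━━━━━━━━━━━━━┛        
                                             
                                             
                                             
                                             
                                             
                                             
                                             
                                             


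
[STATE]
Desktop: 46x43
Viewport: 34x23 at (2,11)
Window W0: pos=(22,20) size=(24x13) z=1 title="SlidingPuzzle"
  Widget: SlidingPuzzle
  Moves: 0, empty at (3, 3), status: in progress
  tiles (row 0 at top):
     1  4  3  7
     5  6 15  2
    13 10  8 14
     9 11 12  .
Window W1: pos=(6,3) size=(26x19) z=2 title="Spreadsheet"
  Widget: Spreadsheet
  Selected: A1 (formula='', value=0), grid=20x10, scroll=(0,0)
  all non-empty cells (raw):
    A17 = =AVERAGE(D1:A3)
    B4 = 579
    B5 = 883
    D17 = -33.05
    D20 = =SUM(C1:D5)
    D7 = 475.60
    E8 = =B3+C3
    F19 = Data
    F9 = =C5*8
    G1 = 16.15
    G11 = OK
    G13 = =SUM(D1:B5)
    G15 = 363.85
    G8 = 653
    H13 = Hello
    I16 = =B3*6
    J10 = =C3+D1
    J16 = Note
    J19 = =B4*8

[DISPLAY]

    ┃  3        0       0    ┃    
    ┃  4        0     579    ┃    
    ┃  5        0     883    ┃    
    ┃  6        0       0    ┃    
    ┃  7        0       0    ┃    
    ┃  8        0       0    ┃    
    ┃  9        0       0    ┃    
    ┃ 10        0       0    ┃    
    ┃ 11        0       0    ┃    
    ┃ 12        0       0    ┃━━━━
    ┗━━━━━━━━━━━━━━━━━━━━━━━━┛uzzl
                    ┠─────────────
                    ┃┌────┬────┬──
                    ┃│  1 │  4 │  
                    ┃├────┼────┼──
                    ┃│  5 │  6 │ 1
                    ┃├────┼────┼──
                    ┃│ 13 │ 10 │  
                    ┃├────┼────┼──
                    ┃│  9 │ 11 │ 1
                    ┃└────┴────┴──
                    ┗━━━━━━━━━━━━━
                                  


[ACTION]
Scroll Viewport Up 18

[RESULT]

                                  
                                  
                                  
    ┏━━━━━━━━━━━━━━━━━━━━━━━━┓    
    ┃ Spreadsheet            ┃    
    ┠────────────────────────┨    
    ┃A1:                     ┃    
    ┃       A       B       C┃    
    ┃------------------------┃    
    ┃  1      [0]       0    ┃    
    ┃  2        0       0    ┃    
    ┃  3        0       0    ┃    
    ┃  4        0     579    ┃    
    ┃  5        0     883    ┃    
    ┃  6        0       0    ┃    
    ┃  7        0       0    ┃    
    ┃  8        0       0    ┃    
    ┃  9        0       0    ┃    
    ┃ 10        0       0    ┃    
    ┃ 11        0       0    ┃    
    ┃ 12        0       0    ┃━━━━
    ┗━━━━━━━━━━━━━━━━━━━━━━━━┛uzzl
                    ┠─────────────


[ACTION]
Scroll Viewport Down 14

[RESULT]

    ┃  6        0       0    ┃    
    ┃  7        0       0    ┃    
    ┃  8        0       0    ┃    
    ┃  9        0       0    ┃    
    ┃ 10        0       0    ┃    
    ┃ 11        0       0    ┃    
    ┃ 12        0       0    ┃━━━━
    ┗━━━━━━━━━━━━━━━━━━━━━━━━┛uzzl
                    ┠─────────────
                    ┃┌────┬────┬──
                    ┃│  1 │  4 │  
                    ┃├────┼────┼──
                    ┃│  5 │  6 │ 1
                    ┃├────┼────┼──
                    ┃│ 13 │ 10 │  
                    ┃├────┼────┼──
                    ┃│  9 │ 11 │ 1
                    ┃└────┴────┴──
                    ┗━━━━━━━━━━━━━
                                  
                                  
                                  
                                  


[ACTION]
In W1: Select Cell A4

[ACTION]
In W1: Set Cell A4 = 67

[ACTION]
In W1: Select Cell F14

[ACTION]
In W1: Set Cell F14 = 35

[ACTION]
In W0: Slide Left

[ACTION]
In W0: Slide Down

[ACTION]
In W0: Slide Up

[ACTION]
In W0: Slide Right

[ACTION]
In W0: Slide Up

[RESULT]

    ┃  6        0       0    ┃    
    ┃  7        0       0    ┃    
    ┃  8        0       0    ┃    
    ┃  9        0       0    ┃    
    ┃ 10        0       0    ┃    
    ┃ 11        0       0    ┃    
    ┃ 12        0       0    ┃━━━━
    ┗━━━━━━━━━━━━━━━━━━━━━━━━┛uzzl
                    ┠─────────────
                    ┃┌────┬────┬──
                    ┃│  1 │  4 │  
                    ┃├────┼────┼──
                    ┃│  5 │  6 │ 1
                    ┃├────┼────┼──
                    ┃│ 13 │ 10 │  
                    ┃├────┼────┼──
                    ┃│  9 │ 11 │  
                    ┃└────┴────┴──
                    ┗━━━━━━━━━━━━━
                                  
                                  
                                  
                                  


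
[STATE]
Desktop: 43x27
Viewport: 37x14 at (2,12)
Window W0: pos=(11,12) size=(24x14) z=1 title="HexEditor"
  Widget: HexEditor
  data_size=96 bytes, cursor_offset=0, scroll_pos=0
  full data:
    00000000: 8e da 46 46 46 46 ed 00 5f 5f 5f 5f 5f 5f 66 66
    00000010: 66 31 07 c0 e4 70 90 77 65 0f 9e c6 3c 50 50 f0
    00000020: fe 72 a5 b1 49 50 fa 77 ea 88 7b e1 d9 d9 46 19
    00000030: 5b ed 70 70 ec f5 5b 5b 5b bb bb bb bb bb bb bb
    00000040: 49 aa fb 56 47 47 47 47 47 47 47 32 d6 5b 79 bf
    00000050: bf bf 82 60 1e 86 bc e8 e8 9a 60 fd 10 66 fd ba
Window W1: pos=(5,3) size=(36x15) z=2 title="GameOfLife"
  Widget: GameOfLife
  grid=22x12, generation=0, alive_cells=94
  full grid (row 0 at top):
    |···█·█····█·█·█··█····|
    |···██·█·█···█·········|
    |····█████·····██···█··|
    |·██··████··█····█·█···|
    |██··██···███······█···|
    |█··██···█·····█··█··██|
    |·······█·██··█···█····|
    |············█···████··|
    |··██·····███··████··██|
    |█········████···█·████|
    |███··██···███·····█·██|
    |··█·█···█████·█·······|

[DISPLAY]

   ┃·······█·██··█···█····           
   ┃············█···████··           
   ┃··██·····███··████··██           
   ┃█········████···█·████           
   ┃███··██···███·····█·██           
   ┗━━━━━━━━━━━━━━━━━━━━━━━━━━━━━━━━━
         ┃00000030  5b ed 70 70 ┃    
         ┃00000040  49 aa fb 56 ┃    
         ┃00000050  bf bf 82 60 ┃    
         ┃                      ┃    
         ┃                      ┃    
         ┃                      ┃    
         ┃                      ┃    
         ┗━━━━━━━━━━━━━━━━━━━━━━┛    


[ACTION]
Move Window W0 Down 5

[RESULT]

   ┃·······█·██··█···█····           
   ┃············█···████··           
   ┃··██·····███··████··██           
   ┃█········████···█·████           
   ┃███··██···███·····█·██           
   ┗━━━━━━━━━━━━━━━━━━━━━━━━━━━━━━━━━
         ┃00000020  fe 72 a5 b1 ┃    
         ┃00000030  5b ed 70 70 ┃    
         ┃00000040  49 aa fb 56 ┃    
         ┃00000050  bf bf 82 60 ┃    
         ┃                      ┃    
         ┃                      ┃    
         ┃                      ┃    
         ┃                      ┃    


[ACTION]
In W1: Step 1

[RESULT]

   ┃········██···█·····██·           
   ┃········█···███····██·           
   ┃·········█···█·······█           
   ┃█··█·········█··█·█···           
   ┃█·██·█··█········██··█           
   ┗━━━━━━━━━━━━━━━━━━━━━━━━━━━━━━━━━
         ┃00000020  fe 72 a5 b1 ┃    
         ┃00000030  5b ed 70 70 ┃    
         ┃00000040  49 aa fb 56 ┃    
         ┃00000050  bf bf 82 60 ┃    
         ┃                      ┃    
         ┃                      ┃    
         ┃                      ┃    
         ┃                      ┃    


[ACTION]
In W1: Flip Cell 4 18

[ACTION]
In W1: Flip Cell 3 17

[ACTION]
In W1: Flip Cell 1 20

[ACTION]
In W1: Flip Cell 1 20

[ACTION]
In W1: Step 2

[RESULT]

   ┃·······█·█·█··█·····██           
   ┃·······███····█····█·█           
   ┃··██··············███·           
   ┃··██·············██···           
   ┃····█············██···           
   ┗━━━━━━━━━━━━━━━━━━━━━━━━━━━━━━━━━
         ┃00000020  fe 72 a5 b1 ┃    
         ┃00000030  5b ed 70 70 ┃    
         ┃00000040  49 aa fb 56 ┃    
         ┃00000050  bf bf 82 60 ┃    
         ┃                      ┃    
         ┃                      ┃    
         ┃                      ┃    
         ┃                      ┃    


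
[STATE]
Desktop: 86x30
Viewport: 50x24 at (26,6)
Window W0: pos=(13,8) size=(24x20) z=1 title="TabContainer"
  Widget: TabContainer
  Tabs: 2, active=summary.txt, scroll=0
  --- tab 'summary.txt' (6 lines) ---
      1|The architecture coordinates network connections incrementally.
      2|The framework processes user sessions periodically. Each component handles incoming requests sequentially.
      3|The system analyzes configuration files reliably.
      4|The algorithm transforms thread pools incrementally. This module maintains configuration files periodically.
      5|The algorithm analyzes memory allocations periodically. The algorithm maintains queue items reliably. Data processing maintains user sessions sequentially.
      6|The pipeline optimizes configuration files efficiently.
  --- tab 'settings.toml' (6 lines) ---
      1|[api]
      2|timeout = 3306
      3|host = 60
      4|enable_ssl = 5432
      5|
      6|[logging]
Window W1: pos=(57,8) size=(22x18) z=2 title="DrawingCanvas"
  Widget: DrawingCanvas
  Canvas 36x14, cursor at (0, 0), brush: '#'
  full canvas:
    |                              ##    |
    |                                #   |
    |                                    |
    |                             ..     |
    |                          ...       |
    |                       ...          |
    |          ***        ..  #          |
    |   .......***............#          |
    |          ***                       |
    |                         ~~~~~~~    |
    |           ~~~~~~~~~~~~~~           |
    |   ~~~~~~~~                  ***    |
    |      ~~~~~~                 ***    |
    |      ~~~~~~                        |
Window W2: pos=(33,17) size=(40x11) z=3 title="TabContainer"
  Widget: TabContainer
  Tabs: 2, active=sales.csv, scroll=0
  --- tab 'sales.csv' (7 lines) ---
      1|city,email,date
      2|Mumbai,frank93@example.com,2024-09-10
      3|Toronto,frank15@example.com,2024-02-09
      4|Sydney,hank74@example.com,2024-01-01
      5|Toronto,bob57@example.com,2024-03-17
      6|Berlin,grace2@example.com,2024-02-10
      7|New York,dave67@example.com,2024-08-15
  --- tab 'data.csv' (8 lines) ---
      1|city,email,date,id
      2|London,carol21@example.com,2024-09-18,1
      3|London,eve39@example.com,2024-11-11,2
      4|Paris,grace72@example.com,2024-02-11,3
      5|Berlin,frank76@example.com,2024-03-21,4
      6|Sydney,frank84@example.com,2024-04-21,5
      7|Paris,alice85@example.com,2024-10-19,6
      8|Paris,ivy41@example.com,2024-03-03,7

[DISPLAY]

                                                  
                                                  
━━━━━━━━━━┓                    ┏━━━━━━━━━━━━━━━━━━
r         ┃                    ┃ DrawingCanvas    
──────────┨                    ┠──────────────────
]│ setting┃                    ┃+                 
──────────┃                    ┃                  
ture coord┃                    ┃                  
k processe┃                    ┃                  
nalyzes co┃                    ┃                  
m transfor┃                    ┃                  
m analy┏━━━━━━━━━━━━━━━━━━━━━━━━━━━━━━━━━━━━━━┓   
 optimi┃ TabContainer                         ┃...
       ┠──────────────────────────────────────┨   
       ┃[sales.csv]│ data.csv                 ┃   
       ┃──────────────────────────────────────┃~~~
       ┃city,email,date                       ┃   
       ┃Mumbai,frank93@example.com,2024-09-10 ┃   
       ┃Toronto,frank15@example.com,2024-02-09┃   
       ┃Sydney,hank74@example.com,2024-01-01  ┃━━━
       ┃Toronto,bob57@example.com,2024-03-17  ┃   
━━━━━━━┗━━━━━━━━━━━━━━━━━━━━━━━━━━━━━━━━━━━━━━┛   
                                                  
                                                  


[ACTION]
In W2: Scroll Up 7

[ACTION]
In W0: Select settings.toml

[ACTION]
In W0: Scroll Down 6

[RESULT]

                                                  
                                                  
━━━━━━━━━━┓                    ┏━━━━━━━━━━━━━━━━━━
r         ┃                    ┃ DrawingCanvas    
──────────┨                    ┠──────────────────
 │[setting┃                    ┃+                 
──────────┃                    ┃                  
          ┃                    ┃                  
          ┃                    ┃                  
          ┃                    ┃                  
          ┃                    ┃                  
       ┏━━━━━━━━━━━━━━━━━━━━━━━━━━━━━━━━━━━━━━┓   
       ┃ TabContainer                         ┃...
       ┠──────────────────────────────────────┨   
       ┃[sales.csv]│ data.csv                 ┃   
       ┃──────────────────────────────────────┃~~~
       ┃city,email,date                       ┃   
       ┃Mumbai,frank93@example.com,2024-09-10 ┃   
       ┃Toronto,frank15@example.com,2024-02-09┃   
       ┃Sydney,hank74@example.com,2024-01-01  ┃━━━
       ┃Toronto,bob57@example.com,2024-03-17  ┃   
━━━━━━━┗━━━━━━━━━━━━━━━━━━━━━━━━━━━━━━━━━━━━━━┛   
                                                  
                                                  


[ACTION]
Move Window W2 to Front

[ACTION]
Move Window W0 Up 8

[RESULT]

          ┃                                       
          ┃                                       
          ┃                    ┏━━━━━━━━━━━━━━━━━━
          ┃                    ┃ DrawingCanvas    
          ┃                    ┠──────────────────
          ┃                    ┃+                 
          ┃                    ┃                  
          ┃                    ┃                  
          ┃                    ┃                  
          ┃                    ┃                  
          ┃                    ┃                  
       ┏━━━━━━━━━━━━━━━━━━━━━━━━━━━━━━━━━━━━━━┓   
       ┃ TabContainer                         ┃...
━━━━━━━┠──────────────────────────────────────┨   
       ┃[sales.csv]│ data.csv                 ┃   
       ┃──────────────────────────────────────┃~~~
       ┃city,email,date                       ┃   
       ┃Mumbai,frank93@example.com,2024-09-10 ┃   
       ┃Toronto,frank15@example.com,2024-02-09┃   
       ┃Sydney,hank74@example.com,2024-01-01  ┃━━━
       ┃Toronto,bob57@example.com,2024-03-17  ┃   
       ┗━━━━━━━━━━━━━━━━━━━━━━━━━━━━━━━━━━━━━━┛   
                                                  
                                                  
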